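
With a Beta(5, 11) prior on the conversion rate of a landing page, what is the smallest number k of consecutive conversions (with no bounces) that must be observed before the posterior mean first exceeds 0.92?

k = 122

After k conversions and 0 bounces the posterior is Beta(5+k, 11), with mean (5+k)/(5+11+k).
Set (5+k)/(16+k) > 0.92 and solve: k > (0.92·16 − 5)/(1 − 0.92) = 121.500.
The smallest integer exceeding 121.500 is 122, and checking k=122: (127)/(138) = 0.9203 > 0.92.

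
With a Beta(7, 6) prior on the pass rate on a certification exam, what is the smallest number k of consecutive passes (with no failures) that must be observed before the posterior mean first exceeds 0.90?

k = 48

After k passes and 0 failures the posterior is Beta(7+k, 6), with mean (7+k)/(7+6+k).
Set (7+k)/(13+k) > 0.90 and solve: k > (0.90·13 − 7)/(1 − 0.90) = 47.000.
The smallest integer exceeding 47.000 is 48.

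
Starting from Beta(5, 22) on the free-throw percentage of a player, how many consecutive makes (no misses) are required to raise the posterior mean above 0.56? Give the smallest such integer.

k = 24

After k makes and 0 misses the posterior is Beta(5+k, 22), with mean (5+k)/(5+22+k).
Set (5+k)/(27+k) > 0.56 and solve: k > (0.56·27 − 5)/(1 − 0.56) = 23.000.
The smallest integer exceeding 23.000 is 24.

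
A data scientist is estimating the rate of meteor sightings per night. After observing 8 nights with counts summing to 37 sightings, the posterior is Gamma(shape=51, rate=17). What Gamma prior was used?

Gamma–Poisson conjugacy: posterior shape = α + Σxᵢ, posterior rate = β + n.
So α = 51 − 37 = 14 and β = 17 − 8 = 9.

Gamma(shape=14, rate=9)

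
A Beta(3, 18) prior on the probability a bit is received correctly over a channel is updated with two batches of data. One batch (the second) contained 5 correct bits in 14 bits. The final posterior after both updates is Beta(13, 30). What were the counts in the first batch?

5 correct bits and 3 errors

Because Beta–binomial updating is additive in the counts, the combined data contributed (α_post−α_prior, β_post−β_prior) successes and failures.
Total across both batches: 13−3=10 correct bits, 30−18=12 errors.
Subtract the second batch: 10−5=5 correct bits and 12−9=3 errors.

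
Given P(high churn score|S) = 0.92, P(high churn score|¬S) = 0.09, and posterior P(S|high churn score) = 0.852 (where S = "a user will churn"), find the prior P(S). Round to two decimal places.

Bayes' rule in odds form gives O(S|E) = O(S)·[P(E|S)/P(E|¬S)], hence O(S) = O(S|E)/LR.
Posterior odds = 0.852/(1−0.852) = 5.7568. LR = 0.92/0.09 = 10.2222.
Prior odds = 5.7568/10.2222 = 0.5632, so P(S) = 0.5632/(1+0.5632) ≈ 0.36.

P(S) = 0.36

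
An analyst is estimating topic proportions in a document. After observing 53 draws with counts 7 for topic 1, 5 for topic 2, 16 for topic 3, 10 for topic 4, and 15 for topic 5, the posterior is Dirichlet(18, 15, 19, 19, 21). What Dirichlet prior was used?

Dirichlet(11, 10, 3, 9, 6)

For a Dirichlet(α) prior with multinomial counts c, the posterior is Dirichlet(α + c) componentwise.
Subtract each count from the matching posterior parameter: 18−7=11, 15−5=10, 19−16=3, 19−10=9, 21−15=6.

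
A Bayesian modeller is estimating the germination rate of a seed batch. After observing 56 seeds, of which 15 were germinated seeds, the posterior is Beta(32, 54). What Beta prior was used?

Beta(17, 13)

A Beta(a, b) prior with s successes and f failures in binomial data gives a Beta(a+s, b+f) posterior.
Subtract the data counts: 32−15=17, 54−41=13.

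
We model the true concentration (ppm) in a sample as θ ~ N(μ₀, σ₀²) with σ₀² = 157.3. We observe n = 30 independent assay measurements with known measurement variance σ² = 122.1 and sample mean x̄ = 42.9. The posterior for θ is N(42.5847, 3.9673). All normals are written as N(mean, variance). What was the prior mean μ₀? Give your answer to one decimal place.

With known observation variance, the Normal–Normal posterior has precision τ_n = τ₀ + n/σ² and mean μ_n = (τ₀μ₀ + (n/σ²)x̄)/τ_n.
Here τ₀ = 1/157.3 = 0.006357 and τ_data = 30/122.1 = 0.245700, so τ_n = 0.252057.
Rearranging for μ₀: μ₀ = (μ_n·τ_n − τ_data·x̄)/τ₀ = (42.5847·0.252057 − 0.245700·42.9) / 0.006357 = 0.193242/0.006357 ≈ 30.4.

μ₀ = 30.4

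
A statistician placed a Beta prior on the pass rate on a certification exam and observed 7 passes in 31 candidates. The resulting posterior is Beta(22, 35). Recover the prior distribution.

A Beta(α, β) prior with s successes and f failures in binomial data gives a Beta(α+s, β+f) posterior.
Subtract the data counts: 22−7=15, 35−24=11.

Beta(15, 11)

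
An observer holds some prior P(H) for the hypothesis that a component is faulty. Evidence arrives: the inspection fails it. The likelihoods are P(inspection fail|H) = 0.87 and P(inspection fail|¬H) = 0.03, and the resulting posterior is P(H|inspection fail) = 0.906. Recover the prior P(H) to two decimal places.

P(H) = 0.25

In odds form, posterior odds = prior odds × likelihood ratio, so prior odds = posterior odds ÷ LR.
Posterior odds = 0.906/(1−0.906) = 9.6383. LR = 0.87/0.03 = 29.0000.
Prior odds = 9.6383/29.0000 = 0.3324, so P(H) = 0.3324/(1+0.3324) ≈ 0.25.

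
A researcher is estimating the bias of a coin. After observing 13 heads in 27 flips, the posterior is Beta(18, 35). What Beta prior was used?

Beta(5, 21)

Beta is conjugate to the binomial likelihood: posterior = Beta(a+s, b+f).
So a = 18 − 13 = 5 and b = 35 − 14 = 21.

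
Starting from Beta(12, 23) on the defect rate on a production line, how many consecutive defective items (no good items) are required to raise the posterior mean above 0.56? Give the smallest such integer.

k = 18

After k defective items and 0 good items the posterior is Beta(12+k, 23), with mean (12+k)/(12+23+k).
Set (12+k)/(35+k) > 0.56 and solve: k > (0.56·35 − 12)/(1 − 0.56) = 17.273.
The smallest integer exceeding 17.273 is 18, and checking k=18: (30)/(53) = 0.5660 > 0.56.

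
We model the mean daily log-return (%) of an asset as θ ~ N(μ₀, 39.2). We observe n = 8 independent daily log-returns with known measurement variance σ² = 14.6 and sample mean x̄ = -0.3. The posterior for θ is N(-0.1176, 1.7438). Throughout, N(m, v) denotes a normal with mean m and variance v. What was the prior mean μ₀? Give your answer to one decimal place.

With known observation variance, the Normal–Normal posterior has precision τ_n = τ₀ + n/σ² and mean μ_n = (τ₀μ₀ + (n/σ²)x̄)/τ_n.
Here τ₀ = 1/39.2 = 0.025510 and τ_data = 8/14.6 = 0.547945, so τ_n = 0.573455.
Rearranging for μ₀: μ₀ = (μ_n·τ_n − τ_data·x̄)/τ₀ = (-0.1176·0.573455 − 0.547945·-0.3) / 0.025510 = 0.096945/0.025510 ≈ 3.8.

μ₀ = 3.8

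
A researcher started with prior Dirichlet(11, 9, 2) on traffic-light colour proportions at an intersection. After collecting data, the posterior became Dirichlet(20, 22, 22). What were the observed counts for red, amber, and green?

For a Dirichlet(α) prior with multinomial counts c, the posterior is Dirichlet(α + c) componentwise.
Counts are posterior − prior componentwise: 20−11=9, 22−9=13, 22−2=20.

counts (9, 13, 20)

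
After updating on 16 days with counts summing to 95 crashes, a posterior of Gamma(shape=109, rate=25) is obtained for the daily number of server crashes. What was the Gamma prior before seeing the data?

Gamma–Poisson conjugacy: posterior shape = α + Σxᵢ, posterior rate = β + n.
So α = 109 − 95 = 14 and β = 25 − 16 = 9.

Gamma(shape=14, rate=9)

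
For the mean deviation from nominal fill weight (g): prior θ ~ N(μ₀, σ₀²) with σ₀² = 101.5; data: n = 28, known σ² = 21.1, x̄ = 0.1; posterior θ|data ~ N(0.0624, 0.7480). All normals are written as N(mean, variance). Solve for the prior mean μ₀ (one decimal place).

With known observation variance, the Normal–Normal posterior has precision τ_n = τ₀ + n/σ² and mean μ_n = (τ₀μ₀ + (n/σ²)x̄)/τ_n.
Here τ₀ = 1/101.5 = 0.009852 and τ_data = 28/21.1 = 1.327014, so τ_n = 1.336866.
Rearranging for μ₀: μ₀ = (μ_n·τ_n − τ_data·x̄)/τ₀ = (0.0624·1.336866 − 1.327014·0.1) / 0.009852 = -0.049281/0.009852 ≈ -5.0.

μ₀ = -5.0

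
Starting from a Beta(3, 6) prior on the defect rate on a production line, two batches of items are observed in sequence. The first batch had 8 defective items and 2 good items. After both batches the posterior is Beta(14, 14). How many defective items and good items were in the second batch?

3 defective items and 6 good items

Sequential conjugate updates are equivalent to a single update on the pooled data, so total successes = posterior α − prior α and total failures = posterior β − prior β.
Total across both batches: 14−3=11 defective items, 14−6=8 good items.
Subtract the first batch: 11−8=3 defective items and 8−2=6 good items.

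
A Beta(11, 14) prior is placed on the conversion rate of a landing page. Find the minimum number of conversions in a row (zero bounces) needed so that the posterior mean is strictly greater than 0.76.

k = 34

After k conversions and 0 bounces the posterior is Beta(11+k, 14), with mean (11+k)/(11+14+k).
Set (11+k)/(25+k) > 0.76 and solve: k > (0.76·25 − 11)/(1 − 0.76) = 33.333.
The smallest integer exceeding 33.333 is 34.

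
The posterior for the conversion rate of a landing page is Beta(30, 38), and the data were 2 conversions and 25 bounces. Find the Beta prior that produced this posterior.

Beta(28, 13)

A Beta(α, β) prior with s successes and f failures in binomial data gives a Beta(α+s, β+f) posterior.
Subtract the data counts: 30−2=28, 38−25=13.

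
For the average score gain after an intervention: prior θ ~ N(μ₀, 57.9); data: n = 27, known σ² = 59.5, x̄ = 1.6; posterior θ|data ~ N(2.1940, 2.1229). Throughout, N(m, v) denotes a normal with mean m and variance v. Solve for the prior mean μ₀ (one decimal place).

μ₀ = 17.8

The posterior mean is a precision-weighted average: μ_n = (τ₀μ₀ + τ_data·x̄)/(τ₀+τ_data), with τ₀=1/σ₀² and τ_data=n/σ².
Here τ₀ = 1/57.9 = 0.017271 and τ_data = 27/59.5 = 0.453782, so τ_n = 0.471053.
Rearranging for μ₀: μ₀ = (μ_n·τ_n − τ_data·x̄)/τ₀ = (2.1940·0.471053 − 0.453782·1.6) / 0.017271 = 0.307439/0.017271 ≈ 17.8.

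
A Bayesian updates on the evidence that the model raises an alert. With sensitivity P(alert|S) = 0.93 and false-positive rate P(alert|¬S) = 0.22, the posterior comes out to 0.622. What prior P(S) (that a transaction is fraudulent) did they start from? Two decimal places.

Bayes' rule in odds form gives O(S|E) = O(S)·[P(E|S)/P(E|¬S)], hence O(S) = O(S|E)/LR.
Posterior odds = 0.622/(1−0.622) = 1.6455. LR = 0.93/0.22 = 4.2273.
Prior odds = 1.6455/4.2273 = 0.3893, so P(S) = 0.3893/(1+0.3893) ≈ 0.28.

P(S) = 0.28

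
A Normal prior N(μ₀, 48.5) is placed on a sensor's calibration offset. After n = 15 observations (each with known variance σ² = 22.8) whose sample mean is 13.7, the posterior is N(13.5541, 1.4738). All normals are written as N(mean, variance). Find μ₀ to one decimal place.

μ₀ = 8.9

The posterior mean is a precision-weighted average: μ_n = (τ₀μ₀ + τ_data·x̄)/(τ₀+τ_data), with τ₀=1/σ₀² and τ_data=n/σ².
Here τ₀ = 1/48.5 = 0.020619 and τ_data = 15/22.8 = 0.657895, so τ_n = 0.678514.
Rearranging for μ₀: μ₀ = (μ_n·τ_n − τ_data·x̄)/τ₀ = (13.5541·0.678514 − 0.657895·13.7) / 0.020619 = 0.183485/0.020619 ≈ 8.9.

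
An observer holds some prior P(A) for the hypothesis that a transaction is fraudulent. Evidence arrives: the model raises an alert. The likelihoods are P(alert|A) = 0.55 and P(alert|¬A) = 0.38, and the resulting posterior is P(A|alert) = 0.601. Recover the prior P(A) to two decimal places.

In odds form, posterior odds = prior odds × likelihood ratio, so prior odds = posterior odds ÷ LR.
Posterior odds = 0.601/(1−0.601) = 1.5063. LR = 0.55/0.38 = 1.4474.
Prior odds = 1.5063/1.4474 = 1.0407, so P(A) = 1.0407/(1+1.0407) ≈ 0.51.

P(A) = 0.51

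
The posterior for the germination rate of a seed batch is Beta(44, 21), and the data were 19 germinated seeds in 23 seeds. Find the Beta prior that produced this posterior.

Beta(25, 17)

A Beta(α, β) prior with s successes and f failures in binomial data gives a Beta(α+s, β+f) posterior.
So α = 44 − 19 = 25 and β = 21 − 4 = 17.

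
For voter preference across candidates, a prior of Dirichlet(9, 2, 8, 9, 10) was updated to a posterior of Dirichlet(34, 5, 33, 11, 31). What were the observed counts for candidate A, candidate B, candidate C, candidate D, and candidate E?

counts (25, 3, 25, 2, 21)

For a Dirichlet(α) prior with multinomial counts c, the posterior is Dirichlet(α + c) componentwise.
Counts are posterior − prior componentwise: 34−9=25, 5−2=3, 33−8=25, 11−9=2, 31−10=21.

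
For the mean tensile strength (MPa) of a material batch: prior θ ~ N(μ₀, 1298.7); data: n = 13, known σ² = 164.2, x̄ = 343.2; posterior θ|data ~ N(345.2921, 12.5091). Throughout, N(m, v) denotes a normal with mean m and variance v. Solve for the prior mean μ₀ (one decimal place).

μ₀ = 560.4

The posterior mean is a precision-weighted average: μ_n = (τ₀μ₀ + τ_data·x̄)/(τ₀+τ_data), with τ₀=1/σ₀² and τ_data=n/σ².
Here τ₀ = 1/1298.7 = 0.000770 and τ_data = 13/164.2 = 0.079172, so τ_n = 0.079942.
Rearranging for μ₀: μ₀ = (μ_n·τ_n − τ_data·x̄)/τ₀ = (345.2921·0.079942 − 0.079172·343.2) / 0.000770 = 0.431511/0.000770 ≈ 560.4.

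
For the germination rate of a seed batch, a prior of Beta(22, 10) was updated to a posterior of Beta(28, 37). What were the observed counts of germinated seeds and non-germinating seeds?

6 germinated seeds and 27 non-germinating seeds

Beta is conjugate to the binomial likelihood: posterior = Beta(a+s, b+f).
Match parameters: s=28−22=6, f=37−10=27.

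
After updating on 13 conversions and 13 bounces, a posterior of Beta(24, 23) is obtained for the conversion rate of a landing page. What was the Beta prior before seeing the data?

Beta(11, 10)

Under Beta–binomial conjugacy the posterior parameters are (a+s, b+f).
Subtract the data counts: 24−13=11, 23−13=10.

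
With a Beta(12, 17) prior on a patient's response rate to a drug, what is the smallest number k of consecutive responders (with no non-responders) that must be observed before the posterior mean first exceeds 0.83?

k = 72

After k responders and 0 non-responders the posterior is Beta(12+k, 17), with mean (12+k)/(12+17+k).
Set (12+k)/(29+k) > 0.83 and solve: k > (0.83·29 − 12)/(1 − 0.83) = 71.000.
The smallest integer exceeding 71.000 is 72, and checking k=72: (84)/(101) = 0.8317 > 0.83.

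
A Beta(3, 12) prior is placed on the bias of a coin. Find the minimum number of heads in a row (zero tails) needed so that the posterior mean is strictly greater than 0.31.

After k heads and 0 tails the posterior is Beta(3+k, 12), with mean (3+k)/(3+12+k).
Set (3+k)/(15+k) > 0.31 and solve: k > (0.31·15 − 3)/(1 − 0.31) = 2.391.
The smallest integer exceeding 2.391 is 3.

k = 3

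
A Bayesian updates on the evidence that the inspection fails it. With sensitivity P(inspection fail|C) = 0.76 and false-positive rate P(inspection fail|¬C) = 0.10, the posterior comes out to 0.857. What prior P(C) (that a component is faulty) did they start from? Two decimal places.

P(C) = 0.44

Bayes' rule in odds form gives O(C|E) = O(C)·[P(E|C)/P(E|¬C)], hence O(C) = O(C|E)/LR.
Posterior odds = 0.857/(1−0.857) = 5.9930. LR = 0.76/0.10 = 7.6000.
Prior odds = 5.9930/7.6000 = 0.7886, so P(C) = 0.7886/(1+0.7886) ≈ 0.44.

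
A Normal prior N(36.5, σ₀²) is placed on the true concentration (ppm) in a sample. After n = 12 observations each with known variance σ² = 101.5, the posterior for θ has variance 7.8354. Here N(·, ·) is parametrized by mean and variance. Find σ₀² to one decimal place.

For the Normal–Normal model with known σ², precisions add: τ_n = τ₀ + n/σ².
So 1/σ₀² = 1/7.8354 − 12/101.5 = 0.127626 − 0.118227 = 0.009399.
Hence σ₀² = 1/0.009399 ≈ 106.4.

σ₀² = 106.4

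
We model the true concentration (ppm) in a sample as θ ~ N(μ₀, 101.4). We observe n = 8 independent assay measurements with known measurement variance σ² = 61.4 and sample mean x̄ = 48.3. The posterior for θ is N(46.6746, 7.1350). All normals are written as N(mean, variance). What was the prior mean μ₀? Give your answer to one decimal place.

μ₀ = 25.2

The posterior mean is a precision-weighted average: μ_n = (τ₀μ₀ + τ_data·x̄)/(τ₀+τ_data), with τ₀=1/σ₀² and τ_data=n/σ².
Here τ₀ = 1/101.4 = 0.009862 and τ_data = 8/61.4 = 0.130293, so τ_n = 0.140155.
Rearranging for μ₀: μ₀ = (μ_n·τ_n − τ_data·x̄)/τ₀ = (46.6746·0.140155 − 0.130293·48.3) / 0.009862 = 0.248527/0.009862 ≈ 25.2.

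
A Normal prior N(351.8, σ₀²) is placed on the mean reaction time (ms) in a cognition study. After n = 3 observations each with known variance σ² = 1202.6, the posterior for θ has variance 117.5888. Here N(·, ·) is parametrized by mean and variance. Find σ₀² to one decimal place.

σ₀² = 166.4

Posterior precision equals prior precision plus data precision: 1/σ_n² = 1/σ₀² + n/σ².
So 1/σ₀² = 1/117.5888 − 3/1202.6 = 0.008504 − 0.002495 = 0.006009.
Hence σ₀² = 1/0.006009 ≈ 166.4.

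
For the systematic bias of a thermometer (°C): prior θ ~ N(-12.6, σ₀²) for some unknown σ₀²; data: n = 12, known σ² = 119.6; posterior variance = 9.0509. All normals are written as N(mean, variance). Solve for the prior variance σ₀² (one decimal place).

σ₀² = 98.5

Posterior precision equals prior precision plus data precision: 1/σ_n² = 1/σ₀² + n/σ².
So 1/σ₀² = 1/9.0509 − 12/119.6 = 0.110486 − 0.100334 = 0.010152.
Hence σ₀² = 1/0.010152 ≈ 98.5.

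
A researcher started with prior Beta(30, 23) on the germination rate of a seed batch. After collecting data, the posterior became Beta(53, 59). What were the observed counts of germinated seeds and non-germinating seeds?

Under Beta–binomial conjugacy the posterior parameters are (a+s, b+f).
Match parameters: s=53−30=23, f=59−23=36.

23 germinated seeds and 36 non-germinating seeds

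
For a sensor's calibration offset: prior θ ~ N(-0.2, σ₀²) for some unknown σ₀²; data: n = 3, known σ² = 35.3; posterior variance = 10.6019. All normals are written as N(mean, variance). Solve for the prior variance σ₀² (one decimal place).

σ₀² = 107.1

For the Normal–Normal model with known σ², precisions add: τ_n = τ₀ + n/σ².
So 1/σ₀² = 1/10.6019 − 3/35.3 = 0.094323 − 0.084986 = 0.009337.
Hence σ₀² = 1/0.009337 ≈ 107.1.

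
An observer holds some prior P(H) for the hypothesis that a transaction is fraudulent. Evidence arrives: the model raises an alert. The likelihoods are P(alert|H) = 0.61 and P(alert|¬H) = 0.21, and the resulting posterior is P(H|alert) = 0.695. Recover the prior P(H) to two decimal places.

Bayes' rule in odds form gives O(H|E) = O(H)·[P(E|H)/P(E|¬H)], hence O(H) = O(H|E)/LR.
Posterior odds = 0.695/(1−0.695) = 2.2787. LR = 0.61/0.21 = 2.9048.
Prior odds = 2.2787/2.9048 = 0.7845, so P(H) = 0.7845/(1+0.7845) ≈ 0.44.

P(H) = 0.44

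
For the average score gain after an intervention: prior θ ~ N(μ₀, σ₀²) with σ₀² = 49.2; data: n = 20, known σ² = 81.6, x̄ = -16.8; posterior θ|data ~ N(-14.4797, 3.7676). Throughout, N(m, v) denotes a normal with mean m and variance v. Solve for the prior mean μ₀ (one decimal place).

μ₀ = 13.5

The posterior mean is a precision-weighted average: μ_n = (τ₀μ₀ + τ_data·x̄)/(τ₀+τ_data), with τ₀=1/σ₀² and τ_data=n/σ².
Here τ₀ = 1/49.2 = 0.020325 and τ_data = 20/81.6 = 0.245098, so τ_n = 0.265423.
Rearranging for μ₀: μ₀ = (μ_n·τ_n − τ_data·x̄)/τ₀ = (-14.4797·0.265423 − 0.245098·-16.8) / 0.020325 = 0.274401/0.020325 ≈ 13.5.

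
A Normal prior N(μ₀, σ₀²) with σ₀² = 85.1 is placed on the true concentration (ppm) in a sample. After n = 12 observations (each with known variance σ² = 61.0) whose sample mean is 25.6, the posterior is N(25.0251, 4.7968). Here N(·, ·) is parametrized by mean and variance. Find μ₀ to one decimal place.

With known observation variance, the Normal–Normal posterior has precision τ_n = τ₀ + n/σ² and mean μ_n = (τ₀μ₀ + (n/σ²)x̄)/τ_n.
Here τ₀ = 1/85.1 = 0.011751 and τ_data = 12/61.0 = 0.196721, so τ_n = 0.208472.
Rearranging for μ₀: μ₀ = (μ_n·τ_n − τ_data·x̄)/τ₀ = (25.0251·0.208472 − 0.196721·25.6) / 0.011751 = 0.180975/0.011751 ≈ 15.4.

μ₀ = 15.4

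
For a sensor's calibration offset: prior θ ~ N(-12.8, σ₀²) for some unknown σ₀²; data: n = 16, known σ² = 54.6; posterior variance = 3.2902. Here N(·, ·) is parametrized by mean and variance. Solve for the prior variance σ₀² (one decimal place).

For the Normal–Normal model with known σ², precisions add: τ_n = τ₀ + n/σ².
So 1/σ₀² = 1/3.2902 − 16/54.6 = 0.303933 − 0.293040 = 0.010893.
Hence σ₀² = 1/0.010893 ≈ 91.8.

σ₀² = 91.8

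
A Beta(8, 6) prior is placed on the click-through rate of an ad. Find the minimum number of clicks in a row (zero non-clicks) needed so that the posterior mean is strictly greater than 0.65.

After k clicks and 0 non-clicks the posterior is Beta(8+k, 6), with mean (8+k)/(8+6+k).
Set (8+k)/(14+k) > 0.65 and solve: k > (0.65·14 − 8)/(1 − 0.65) = 3.143.
The smallest integer exceeding 3.143 is 4.

k = 4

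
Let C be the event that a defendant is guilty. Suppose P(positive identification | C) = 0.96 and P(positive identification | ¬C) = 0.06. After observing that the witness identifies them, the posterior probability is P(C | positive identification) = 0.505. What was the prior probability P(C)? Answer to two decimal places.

P(C) = 0.06

Bayes' rule in odds form gives O(C|E) = O(C)·[P(E|C)/P(E|¬C)], hence O(C) = O(C|E)/LR.
Posterior odds = 0.505/(1−0.505) = 1.0202. LR = 0.96/0.06 = 16.0000.
Prior odds = 1.0202/16.0000 = 0.0638, so P(C) = 0.0638/(1+0.0638) ≈ 0.06.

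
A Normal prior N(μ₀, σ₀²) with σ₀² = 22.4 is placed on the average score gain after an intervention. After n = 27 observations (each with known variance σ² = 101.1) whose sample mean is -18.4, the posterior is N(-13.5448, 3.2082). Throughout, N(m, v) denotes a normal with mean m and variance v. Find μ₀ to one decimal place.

μ₀ = 15.5

With known observation variance, the Normal–Normal posterior has precision τ_n = τ₀ + n/σ² and mean μ_n = (τ₀μ₀ + (n/σ²)x̄)/τ_n.
Here τ₀ = 1/22.4 = 0.044643 and τ_data = 27/101.1 = 0.267062, so τ_n = 0.311705.
Rearranging for μ₀: μ₀ = (μ_n·τ_n − τ_data·x̄)/τ₀ = (-13.5448·0.311705 − 0.267062·-18.4) / 0.044643 = 0.691959/0.044643 ≈ 15.5.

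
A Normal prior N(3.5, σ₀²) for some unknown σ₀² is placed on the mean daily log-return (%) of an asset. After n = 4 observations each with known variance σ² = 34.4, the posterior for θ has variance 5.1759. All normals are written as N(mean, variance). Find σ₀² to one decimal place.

Posterior precision equals prior precision plus data precision: 1/σ_n² = 1/σ₀² + n/σ².
So 1/σ₀² = 1/5.1759 − 4/34.4 = 0.193203 − 0.116279 = 0.076924.
Hence σ₀² = 1/0.076924 ≈ 13.0.

σ₀² = 13.0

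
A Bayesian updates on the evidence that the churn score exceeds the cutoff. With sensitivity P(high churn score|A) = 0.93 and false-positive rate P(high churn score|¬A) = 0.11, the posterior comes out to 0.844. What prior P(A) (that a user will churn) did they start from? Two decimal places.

P(A) = 0.39

In odds form, posterior odds = prior odds × likelihood ratio, so prior odds = posterior odds ÷ LR.
Posterior odds = 0.844/(1−0.844) = 5.4103. LR = 0.93/0.11 = 8.4545.
Prior odds = 5.4103/8.4545 = 0.6399, so P(A) = 0.6399/(1+0.6399) ≈ 0.39.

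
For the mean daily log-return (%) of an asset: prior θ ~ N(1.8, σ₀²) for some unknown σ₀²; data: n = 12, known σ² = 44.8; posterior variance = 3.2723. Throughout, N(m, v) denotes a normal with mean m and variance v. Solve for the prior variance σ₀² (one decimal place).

σ₀² = 26.5

For the Normal–Normal model with known σ², precisions add: τ_n = τ₀ + n/σ².
So 1/σ₀² = 1/3.2723 − 12/44.8 = 0.305595 − 0.267857 = 0.037738.
Hence σ₀² = 1/0.037738 ≈ 26.5.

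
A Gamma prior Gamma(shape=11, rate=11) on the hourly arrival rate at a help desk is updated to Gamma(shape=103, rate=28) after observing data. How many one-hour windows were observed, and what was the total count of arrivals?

A Gamma(α, β) prior (rate parametrization) on a Poisson rate with n observations summing to S gives posterior Gamma(α+S, β+n).
Matching: Σxᵢ = 103 − 11 = 92 and n = 28 − 11 = 17.

n = 17 one-hour windows with total 92 arrivals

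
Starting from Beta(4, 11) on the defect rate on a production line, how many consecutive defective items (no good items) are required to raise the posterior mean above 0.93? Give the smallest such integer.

After k defective items and 0 good items the posterior is Beta(4+k, 11), with mean (4+k)/(4+11+k).
Set (4+k)/(15+k) > 0.93 and solve: k > (0.93·15 − 4)/(1 − 0.93) = 142.143.
The smallest integer exceeding 142.143 is 143.

k = 143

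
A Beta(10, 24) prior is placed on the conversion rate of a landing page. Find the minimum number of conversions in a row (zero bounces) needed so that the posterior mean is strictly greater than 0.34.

After k conversions and 0 bounces the posterior is Beta(10+k, 24), with mean (10+k)/(10+24+k).
Set (10+k)/(34+k) > 0.34 and solve: k > (0.34·34 − 10)/(1 − 0.34) = 2.364.
The smallest integer exceeding 2.364 is 3, and checking k=3: (13)/(37) = 0.3514 > 0.34.

k = 3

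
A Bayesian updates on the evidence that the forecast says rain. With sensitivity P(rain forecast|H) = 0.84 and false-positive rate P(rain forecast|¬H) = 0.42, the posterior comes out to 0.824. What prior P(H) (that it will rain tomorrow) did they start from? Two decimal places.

P(H) = 0.70

Bayes' rule in odds form gives O(H|E) = O(H)·[P(E|H)/P(E|¬H)], hence O(H) = O(H|E)/LR.
Posterior odds = 0.824/(1−0.824) = 4.6818. LR = 0.84/0.42 = 2.0000.
Prior odds = 4.6818/2.0000 = 2.3409, so P(H) = 2.3409/(1+2.3409) ≈ 0.70.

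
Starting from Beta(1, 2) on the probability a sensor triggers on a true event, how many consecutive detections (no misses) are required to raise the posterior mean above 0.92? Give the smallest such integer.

k = 23

After k detections and 0 misses the posterior is Beta(1+k, 2), with mean (1+k)/(1+2+k).
Set (1+k)/(3+k) > 0.92 and solve: k > (0.92·3 − 1)/(1 − 0.92) = 22.000.
The smallest integer exceeding 22.000 is 23, and checking k=23: (24)/(26) = 0.9231 > 0.92.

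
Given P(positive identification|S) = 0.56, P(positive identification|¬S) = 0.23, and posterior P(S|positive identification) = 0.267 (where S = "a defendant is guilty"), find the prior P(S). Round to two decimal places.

In odds form, posterior odds = prior odds × likelihood ratio, so prior odds = posterior odds ÷ LR.
Posterior odds = 0.267/(1−0.267) = 0.3643. LR = 0.56/0.23 = 2.4348.
Prior odds = 0.3643/2.4348 = 0.1496, so P(S) = 0.1496/(1+0.1496) ≈ 0.13.

P(S) = 0.13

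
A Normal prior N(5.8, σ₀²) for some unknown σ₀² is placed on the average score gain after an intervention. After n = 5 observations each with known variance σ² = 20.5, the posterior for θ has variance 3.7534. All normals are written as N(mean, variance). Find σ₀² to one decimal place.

σ₀² = 44.4

Posterior precision equals prior precision plus data precision: 1/σ_n² = 1/σ₀² + n/σ².
So 1/σ₀² = 1/3.7534 − 5/20.5 = 0.266425 − 0.243902 = 0.022523.
Hence σ₀² = 1/0.022523 ≈ 44.4.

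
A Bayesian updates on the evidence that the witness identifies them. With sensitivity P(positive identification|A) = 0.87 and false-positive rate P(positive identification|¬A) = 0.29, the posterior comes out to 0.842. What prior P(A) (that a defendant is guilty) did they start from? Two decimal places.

P(A) = 0.64

Bayes' rule in odds form gives O(A|E) = O(A)·[P(E|A)/P(E|¬A)], hence O(A) = O(A|E)/LR.
Posterior odds = 0.842/(1−0.842) = 5.3291. LR = 0.87/0.29 = 3.0000.
Prior odds = 5.3291/3.0000 = 1.7764, so P(A) = 1.7764/(1+1.7764) ≈ 0.64.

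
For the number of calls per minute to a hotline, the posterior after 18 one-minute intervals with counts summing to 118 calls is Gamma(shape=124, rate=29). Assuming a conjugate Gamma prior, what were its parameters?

Gamma–Poisson conjugacy: posterior shape = α + Σxᵢ, posterior rate = β + n.
So α = 124 − 118 = 6 and β = 29 − 18 = 11.

Gamma(shape=6, rate=11)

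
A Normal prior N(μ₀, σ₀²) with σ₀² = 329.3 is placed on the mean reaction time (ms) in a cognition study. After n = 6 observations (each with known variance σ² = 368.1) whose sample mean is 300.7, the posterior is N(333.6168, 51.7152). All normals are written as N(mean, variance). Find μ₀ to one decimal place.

μ₀ = 510.3

The posterior mean is a precision-weighted average: μ_n = (τ₀μ₀ + τ_data·x̄)/(τ₀+τ_data), with τ₀=1/σ₀² and τ_data=n/σ².
Here τ₀ = 1/329.3 = 0.003037 and τ_data = 6/368.1 = 0.016300, so τ_n = 0.019337.
Rearranging for μ₀: μ₀ = (μ_n·τ_n − τ_data·x̄)/τ₀ = (333.6168·0.019337 − 0.016300·300.7) / 0.003037 = 1.549738/0.003037 ≈ 510.3.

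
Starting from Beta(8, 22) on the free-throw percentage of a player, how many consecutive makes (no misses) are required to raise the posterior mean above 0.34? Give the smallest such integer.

After k makes and 0 misses the posterior is Beta(8+k, 22), with mean (8+k)/(8+22+k).
Set (8+k)/(30+k) > 0.34 and solve: k > (0.34·30 − 8)/(1 − 0.34) = 3.333.
The smallest integer exceeding 3.333 is 4, and checking k=4: (12)/(34) = 0.3529 > 0.34.

k = 4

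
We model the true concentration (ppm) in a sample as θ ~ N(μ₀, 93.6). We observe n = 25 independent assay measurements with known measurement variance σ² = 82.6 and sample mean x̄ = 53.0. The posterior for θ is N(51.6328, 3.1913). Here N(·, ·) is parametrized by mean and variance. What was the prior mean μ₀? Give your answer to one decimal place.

The posterior mean is a precision-weighted average: μ_n = (τ₀μ₀ + τ_data·x̄)/(τ₀+τ_data), with τ₀=1/σ₀² and τ_data=n/σ².
Here τ₀ = 1/93.6 = 0.010684 and τ_data = 25/82.6 = 0.302663, so τ_n = 0.313347.
Rearranging for μ₀: μ₀ = (μ_n·τ_n − τ_data·x̄)/τ₀ = (51.6328·0.313347 − 0.302663·53.0) / 0.010684 = 0.137844/0.010684 ≈ 12.9.

μ₀ = 12.9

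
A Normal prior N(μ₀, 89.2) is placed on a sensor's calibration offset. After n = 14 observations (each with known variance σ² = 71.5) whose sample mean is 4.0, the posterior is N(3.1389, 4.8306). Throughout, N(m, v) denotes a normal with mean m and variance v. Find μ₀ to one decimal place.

μ₀ = -11.9

The posterior mean is a precision-weighted average: μ_n = (τ₀μ₀ + τ_data·x̄)/(τ₀+τ_data), with τ₀=1/σ₀² and τ_data=n/σ².
Here τ₀ = 1/89.2 = 0.011211 and τ_data = 14/71.5 = 0.195804, so τ_n = 0.207015.
Rearranging for μ₀: μ₀ = (μ_n·τ_n − τ_data·x̄)/τ₀ = (3.1389·0.207015 − 0.195804·4.0) / 0.011211 = -0.133417/0.011211 ≈ -11.9.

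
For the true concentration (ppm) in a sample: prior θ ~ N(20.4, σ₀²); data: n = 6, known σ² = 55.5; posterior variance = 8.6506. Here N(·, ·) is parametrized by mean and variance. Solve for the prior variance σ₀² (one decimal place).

Posterior precision equals prior precision plus data precision: 1/σ_n² = 1/σ₀² + n/σ².
So 1/σ₀² = 1/8.6506 − 6/55.5 = 0.115599 − 0.108108 = 0.007491.
Hence σ₀² = 1/0.007491 ≈ 133.5.

σ₀² = 133.5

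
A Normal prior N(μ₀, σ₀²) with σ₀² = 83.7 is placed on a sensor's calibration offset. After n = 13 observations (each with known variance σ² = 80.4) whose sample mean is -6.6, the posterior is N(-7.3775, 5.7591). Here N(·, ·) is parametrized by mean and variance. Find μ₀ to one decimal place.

The posterior mean is a precision-weighted average: μ_n = (τ₀μ₀ + τ_data·x̄)/(τ₀+τ_data), with τ₀=1/σ₀² and τ_data=n/σ².
Here τ₀ = 1/83.7 = 0.011947 and τ_data = 13/80.4 = 0.161692, so τ_n = 0.173639.
Rearranging for μ₀: μ₀ = (μ_n·τ_n − τ_data·x̄)/τ₀ = (-7.3775·0.173639 − 0.161692·-6.6) / 0.011947 = -0.213855/0.011947 ≈ -17.9.

μ₀ = -17.9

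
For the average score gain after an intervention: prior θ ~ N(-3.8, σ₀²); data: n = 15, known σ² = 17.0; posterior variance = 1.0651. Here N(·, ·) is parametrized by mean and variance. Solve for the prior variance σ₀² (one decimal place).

Posterior precision equals prior precision plus data precision: 1/σ_n² = 1/σ₀² + n/σ².
So 1/σ₀² = 1/1.0651 − 15/17.0 = 0.938879 − 0.882353 = 0.056526.
Hence σ₀² = 1/0.056526 ≈ 17.7.

σ₀² = 17.7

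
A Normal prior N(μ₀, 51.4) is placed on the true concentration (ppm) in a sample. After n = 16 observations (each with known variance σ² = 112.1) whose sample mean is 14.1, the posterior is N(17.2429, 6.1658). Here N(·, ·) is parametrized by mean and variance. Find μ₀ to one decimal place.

μ₀ = 40.3

The posterior mean is a precision-weighted average: μ_n = (τ₀μ₀ + τ_data·x̄)/(τ₀+τ_data), with τ₀=1/σ₀² and τ_data=n/σ².
Here τ₀ = 1/51.4 = 0.019455 and τ_data = 16/112.1 = 0.142730, so τ_n = 0.162185.
Rearranging for μ₀: μ₀ = (μ_n·τ_n − τ_data·x̄)/τ₀ = (17.2429·0.162185 − 0.142730·14.1) / 0.019455 = 0.784047/0.019455 ≈ 40.3.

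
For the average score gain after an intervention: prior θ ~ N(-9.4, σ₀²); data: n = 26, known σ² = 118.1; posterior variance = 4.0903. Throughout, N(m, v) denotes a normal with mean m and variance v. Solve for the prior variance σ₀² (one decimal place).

σ₀² = 41.1

For the Normal–Normal model with known σ², precisions add: τ_n = τ₀ + n/σ².
So 1/σ₀² = 1/4.0903 − 26/118.1 = 0.244481 − 0.220152 = 0.024329.
Hence σ₀² = 1/0.024329 ≈ 41.1.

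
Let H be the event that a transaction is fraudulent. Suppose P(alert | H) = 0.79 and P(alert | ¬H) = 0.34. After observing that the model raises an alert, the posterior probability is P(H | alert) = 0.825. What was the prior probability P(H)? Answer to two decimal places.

P(H) = 0.67

In odds form, posterior odds = prior odds × likelihood ratio, so prior odds = posterior odds ÷ LR.
Posterior odds = 0.825/(1−0.825) = 4.7143. LR = 0.79/0.34 = 2.3235.
Prior odds = 4.7143/2.3235 = 2.0290, so P(H) = 2.0290/(1+2.0290) ≈ 0.67.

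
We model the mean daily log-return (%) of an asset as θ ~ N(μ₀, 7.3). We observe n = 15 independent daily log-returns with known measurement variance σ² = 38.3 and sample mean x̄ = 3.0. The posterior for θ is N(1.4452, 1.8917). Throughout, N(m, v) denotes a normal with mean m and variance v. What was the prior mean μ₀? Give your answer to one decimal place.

The posterior mean is a precision-weighted average: μ_n = (τ₀μ₀ + τ_data·x̄)/(τ₀+τ_data), with τ₀=1/σ₀² and τ_data=n/σ².
Here τ₀ = 1/7.3 = 0.136986 and τ_data = 15/38.3 = 0.391645, so τ_n = 0.528631.
Rearranging for μ₀: μ₀ = (μ_n·τ_n − τ_data·x̄)/τ₀ = (1.4452·0.528631 − 0.391645·3.0) / 0.136986 = -0.410957/0.136986 ≈ -3.0.

μ₀ = -3.0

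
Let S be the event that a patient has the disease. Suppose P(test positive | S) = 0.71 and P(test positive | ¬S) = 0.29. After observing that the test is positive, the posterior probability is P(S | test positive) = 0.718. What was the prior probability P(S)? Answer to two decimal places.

P(S) = 0.51

Bayes' rule in odds form gives O(S|E) = O(S)·[P(E|S)/P(E|¬S)], hence O(S) = O(S|E)/LR.
Posterior odds = 0.718/(1−0.718) = 2.5461. LR = 0.71/0.29 = 2.4483.
Prior odds = 2.5461/2.4483 = 1.0399, so P(S) = 1.0399/(1+1.0399) ≈ 0.51.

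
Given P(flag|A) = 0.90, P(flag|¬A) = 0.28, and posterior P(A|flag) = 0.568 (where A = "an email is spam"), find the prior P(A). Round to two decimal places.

P(A) = 0.29

Bayes' rule in odds form gives O(A|E) = O(A)·[P(E|A)/P(E|¬A)], hence O(A) = O(A|E)/LR.
Posterior odds = 0.568/(1−0.568) = 1.3148. LR = 0.90/0.28 = 3.2143.
Prior odds = 1.3148/3.2143 = 0.4090, so P(A) = 0.4090/(1+0.4090) ≈ 0.29.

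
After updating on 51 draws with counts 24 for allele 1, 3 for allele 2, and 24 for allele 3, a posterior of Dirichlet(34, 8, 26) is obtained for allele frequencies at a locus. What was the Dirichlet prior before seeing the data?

Dirichlet(10, 5, 2)

For a Dirichlet(α) prior with multinomial counts c, the posterior is Dirichlet(α + c) componentwise.
Subtract each count from the matching posterior parameter: 34−24=10, 8−3=5, 26−24=2.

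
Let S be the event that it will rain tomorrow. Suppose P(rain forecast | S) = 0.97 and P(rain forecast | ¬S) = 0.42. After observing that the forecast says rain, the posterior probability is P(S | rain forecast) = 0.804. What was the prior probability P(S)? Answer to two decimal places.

P(S) = 0.64

In odds form, posterior odds = prior odds × likelihood ratio, so prior odds = posterior odds ÷ LR.
Posterior odds = 0.804/(1−0.804) = 4.1020. LR = 0.97/0.42 = 2.3095.
Prior odds = 4.1020/2.3095 = 1.7761, so P(S) = 1.7761/(1+1.7761) ≈ 0.64.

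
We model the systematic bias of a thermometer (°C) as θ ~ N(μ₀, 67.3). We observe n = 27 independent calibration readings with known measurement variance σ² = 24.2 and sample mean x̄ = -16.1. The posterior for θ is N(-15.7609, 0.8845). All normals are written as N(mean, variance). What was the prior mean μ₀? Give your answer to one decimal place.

μ₀ = 9.7

The posterior mean is a precision-weighted average: μ_n = (τ₀μ₀ + τ_data·x̄)/(τ₀+τ_data), with τ₀=1/σ₀² and τ_data=n/σ².
Here τ₀ = 1/67.3 = 0.014859 and τ_data = 27/24.2 = 1.115702, so τ_n = 1.130561.
Rearranging for μ₀: μ₀ = (μ_n·τ_n − τ_data·x̄)/τ₀ = (-15.7609·1.130561 − 1.115702·-16.1) / 0.014859 = 0.144143/0.014859 ≈ 9.7.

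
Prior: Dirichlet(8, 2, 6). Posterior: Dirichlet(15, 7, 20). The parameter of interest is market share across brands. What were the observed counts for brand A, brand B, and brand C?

counts (7, 5, 14)

For a Dirichlet(α) prior with multinomial counts c, the posterior is Dirichlet(α + c) componentwise.
Counts are posterior − prior componentwise: 15−8=7, 7−2=5, 20−6=14.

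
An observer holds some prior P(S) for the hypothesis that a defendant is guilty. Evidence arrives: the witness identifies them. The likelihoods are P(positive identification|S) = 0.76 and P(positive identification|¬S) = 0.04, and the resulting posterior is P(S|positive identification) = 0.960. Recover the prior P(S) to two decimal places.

In odds form, posterior odds = prior odds × likelihood ratio, so prior odds = posterior odds ÷ LR.
Posterior odds = 0.960/(1−0.960) = 24.0000. LR = 0.76/0.04 = 19.0000.
Prior odds = 24.0000/19.0000 = 1.2632, so P(S) = 1.2632/(1+1.2632) ≈ 0.56.

P(S) = 0.56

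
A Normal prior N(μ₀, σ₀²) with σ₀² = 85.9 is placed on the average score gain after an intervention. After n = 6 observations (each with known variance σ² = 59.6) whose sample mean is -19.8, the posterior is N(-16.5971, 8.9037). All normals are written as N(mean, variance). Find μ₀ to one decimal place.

With known observation variance, the Normal–Normal posterior has precision τ_n = τ₀ + n/σ² and mean μ_n = (τ₀μ₀ + (n/σ²)x̄)/τ_n.
Here τ₀ = 1/85.9 = 0.011641 and τ_data = 6/59.6 = 0.100671, so τ_n = 0.112312.
Rearranging for μ₀: μ₀ = (μ_n·τ_n − τ_data·x̄)/τ₀ = (-16.5971·0.112312 − 0.100671·-19.8) / 0.011641 = 0.129232/0.011641 ≈ 11.1.

μ₀ = 11.1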